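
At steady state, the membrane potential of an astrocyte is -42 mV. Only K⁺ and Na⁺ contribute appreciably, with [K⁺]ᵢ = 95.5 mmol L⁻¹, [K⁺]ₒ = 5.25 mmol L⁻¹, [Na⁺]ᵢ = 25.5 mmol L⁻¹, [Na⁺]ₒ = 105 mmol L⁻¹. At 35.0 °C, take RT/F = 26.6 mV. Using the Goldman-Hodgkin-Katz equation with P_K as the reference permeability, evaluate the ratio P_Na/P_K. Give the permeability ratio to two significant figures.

Let α = P_Na/P_K. GHK: Vm = 26.6·ln[(Kₒ + α·Naₒ)/(Kᵢ + α·Naᵢ)].
e^(Vm/26.6) = e^(-42.0/26.6) = 0.20619
So 0.20619·(Kᵢ + α·Naᵢ) = Kₒ + α·Naₒ → α = (0.20619·95.5 − 5.25) / (105.0 − 0.20619·25.5)
α = (19.69 − 5.25) / (105.0 − 5.258) = 14.44/99.74 = 0.1448

0.14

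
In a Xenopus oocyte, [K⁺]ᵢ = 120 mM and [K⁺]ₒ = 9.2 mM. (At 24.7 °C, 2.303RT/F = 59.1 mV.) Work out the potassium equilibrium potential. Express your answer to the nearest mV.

E = (59.1/z) · log₁₀([K⁺]_out/[K⁺]_in) with z = +1.
= (59.1/1) · log₁₀(9.2/120) = 59.10 · log₁₀(0.07667)
= 59.10 · (-1.1154) = -65.92 mV

-66 mV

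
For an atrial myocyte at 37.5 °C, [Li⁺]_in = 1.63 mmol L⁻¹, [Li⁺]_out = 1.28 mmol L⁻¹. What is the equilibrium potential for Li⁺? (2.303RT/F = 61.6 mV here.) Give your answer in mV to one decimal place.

E = (61.6/z) · log₁₀([Li⁺]_out/[Li⁺]_in) with z = +1.
= (61.6/1) · log₁₀(1.28/1.63) = 61.60 · log₁₀(0.7853)
= 61.60 · (-0.1050) = -6.47 mV

-6.5 mV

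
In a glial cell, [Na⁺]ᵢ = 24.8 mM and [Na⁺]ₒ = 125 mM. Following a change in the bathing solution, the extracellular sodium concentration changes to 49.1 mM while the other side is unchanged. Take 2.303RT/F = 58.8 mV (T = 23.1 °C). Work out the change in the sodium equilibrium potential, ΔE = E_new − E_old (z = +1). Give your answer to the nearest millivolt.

E_old = (58.8/1)·log₁₀(125/24.8) = 41.30 mV
E_new = (58.8/1)·log₁₀(49.1/24.8) = 17.44 mV
ΔE = 17.44 − (41.30) = -23.86 mV

-24 mV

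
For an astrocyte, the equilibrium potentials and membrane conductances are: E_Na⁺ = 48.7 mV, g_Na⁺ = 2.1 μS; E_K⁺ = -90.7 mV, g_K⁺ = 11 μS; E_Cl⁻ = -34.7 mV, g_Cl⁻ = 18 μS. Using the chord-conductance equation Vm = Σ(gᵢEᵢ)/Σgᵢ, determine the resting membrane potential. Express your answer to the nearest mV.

-49 mV

Σ gᵢEᵢ = 2.1·(48.7) + 11·(-90.7) + 18·(-34.7) = -1520.03
Σ gᵢ = 2.1 + 11 + 18 = 31.1
Vm = -1520.03 / 31.1 = -48.88 mV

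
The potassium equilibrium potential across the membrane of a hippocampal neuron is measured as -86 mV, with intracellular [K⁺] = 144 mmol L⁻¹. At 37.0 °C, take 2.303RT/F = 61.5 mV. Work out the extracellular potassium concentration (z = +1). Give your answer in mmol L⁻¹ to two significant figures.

5.8 mmol L⁻¹

Nernst: E = (61.5/1) · log₁₀([out]/[in]), so log₁₀([out]/[in]) = -86.0 × 1 / 61.5 = -1.3984.
[out]/[in] = 10^(-1.3984) = 0.03996.
[out] = 0.03996 × 144 = 5.754 mmol L⁻¹.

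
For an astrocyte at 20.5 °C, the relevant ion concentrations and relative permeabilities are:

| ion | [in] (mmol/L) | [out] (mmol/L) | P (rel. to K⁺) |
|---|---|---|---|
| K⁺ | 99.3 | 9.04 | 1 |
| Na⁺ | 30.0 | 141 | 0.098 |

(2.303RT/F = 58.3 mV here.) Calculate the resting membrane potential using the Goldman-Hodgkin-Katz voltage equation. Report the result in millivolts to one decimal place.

-37.9 mV

Vm = 58.3 · log₁₀[(Σ P·[cation]ₒ + Σ P·[anion]ᵢ) / (Σ P·[cation]ᵢ + Σ P·[anion]ₒ)]
Numerator = 1×9.04 + 0.098×141 = 22.86
Denominator = 1×99.3 + 0.098×30.0 = 102.2
Vm = 58.3 · log₁₀(0.22357) = 58.3 × (-0.6506) = -37.93 mV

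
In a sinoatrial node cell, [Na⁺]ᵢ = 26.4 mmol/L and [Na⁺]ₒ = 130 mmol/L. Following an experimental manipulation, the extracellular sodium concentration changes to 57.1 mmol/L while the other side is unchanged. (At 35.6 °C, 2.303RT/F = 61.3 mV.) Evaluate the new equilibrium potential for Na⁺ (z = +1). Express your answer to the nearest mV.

After the shift: [Na⁺]_out = 57.1, [Na⁺]_in = 26.4 mmol/L.
E_new = (61.3/1)·log₁₀(57.1/26.4) = 61.30 · (0.3350) = 20.54 mV

21 mV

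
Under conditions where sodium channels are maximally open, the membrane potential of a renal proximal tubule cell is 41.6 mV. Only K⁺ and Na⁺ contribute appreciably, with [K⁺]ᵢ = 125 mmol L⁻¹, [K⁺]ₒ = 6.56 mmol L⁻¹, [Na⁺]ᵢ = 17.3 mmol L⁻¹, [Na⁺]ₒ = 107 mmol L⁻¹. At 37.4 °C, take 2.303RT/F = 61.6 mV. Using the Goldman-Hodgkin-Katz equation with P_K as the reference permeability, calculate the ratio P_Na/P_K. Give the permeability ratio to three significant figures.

23.3

Let α = P_Na/P_K. GHK: Vm = 61.6·log₁₀[(Kₒ + α·Naₒ)/(Kᵢ + α·Naᵢ)].
10^(Vm/61.6) = 10^(41.6/61.6) = 4.7351
So 4.7351·(Kᵢ + α·Naᵢ) = Kₒ + α·Naₒ → α = (4.7351·125.0 − 6.56) / (107.0 − 4.7351·17.3)
α = (591.9 − 6.56) / (107.0 − 81.92) = 585.3/25.08 = 23.33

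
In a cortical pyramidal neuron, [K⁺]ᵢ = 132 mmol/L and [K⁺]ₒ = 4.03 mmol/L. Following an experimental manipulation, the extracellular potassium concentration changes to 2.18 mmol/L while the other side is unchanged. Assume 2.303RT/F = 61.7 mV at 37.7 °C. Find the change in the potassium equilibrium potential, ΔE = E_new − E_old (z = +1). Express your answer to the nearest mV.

-16 mV

E_old = (61.7/1)·log₁₀(4.03/132) = -93.49 mV
E_new = (61.7/1)·log₁₀(2.18/132) = -109.96 mV
ΔE = -109.96 − (-93.49) = -16.46 mV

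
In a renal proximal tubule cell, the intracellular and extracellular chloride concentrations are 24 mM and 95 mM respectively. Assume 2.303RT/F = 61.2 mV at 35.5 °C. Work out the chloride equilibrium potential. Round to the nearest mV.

-37 mV

E = (61.2/z) · log₁₀([Cl⁻]_out/[Cl⁻]_in) with z = -1.
For an anion, dividing by z = -1 reverses the sign.
= (61.2/-1) · log₁₀(95/24) = -61.20 · log₁₀(3.958)
= -61.20 · (0.5975) = -36.57 mV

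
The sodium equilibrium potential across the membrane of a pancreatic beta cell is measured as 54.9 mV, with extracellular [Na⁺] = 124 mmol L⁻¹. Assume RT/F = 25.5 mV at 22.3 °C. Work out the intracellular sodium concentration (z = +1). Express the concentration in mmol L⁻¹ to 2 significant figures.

Nernst: E = (25.5/1) · ln([out]/[in]), so ln([out]/[in]) = 54.9 × 1 / 25.5 = 2.1529.
[out]/[in] = e^(2.1529) = 8.61.
[in] = 124 / 8.61 = 14.4 mmol L⁻¹.

14 mmol L⁻¹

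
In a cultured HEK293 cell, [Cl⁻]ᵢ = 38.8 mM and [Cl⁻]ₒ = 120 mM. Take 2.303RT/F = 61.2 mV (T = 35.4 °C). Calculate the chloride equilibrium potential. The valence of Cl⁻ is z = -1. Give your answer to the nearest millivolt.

-30 mV

E = (61.2/z) · log₁₀([Cl⁻]_out/[Cl⁻]_in) with z = -1.
For an anion, dividing by z = -1 reverses the sign.
= (61.2/-1) · log₁₀(120/38.8) = -61.20 · log₁₀(3.093)
= -61.20 · (0.4903) = -30.01 mV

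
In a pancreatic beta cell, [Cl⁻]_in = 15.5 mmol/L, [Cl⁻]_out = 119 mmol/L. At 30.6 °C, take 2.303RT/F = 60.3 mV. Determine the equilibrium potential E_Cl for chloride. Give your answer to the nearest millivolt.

E = (60.3/z) · log₁₀([Cl⁻]_out/[Cl⁻]_in) with z = -1.
For an anion, dividing by z = -1 reverses the sign.
= (60.3/-1) · log₁₀(119/15.5) = -60.30 · log₁₀(7.677)
= -60.30 · (0.8852) = -53.38 mV

-53 mV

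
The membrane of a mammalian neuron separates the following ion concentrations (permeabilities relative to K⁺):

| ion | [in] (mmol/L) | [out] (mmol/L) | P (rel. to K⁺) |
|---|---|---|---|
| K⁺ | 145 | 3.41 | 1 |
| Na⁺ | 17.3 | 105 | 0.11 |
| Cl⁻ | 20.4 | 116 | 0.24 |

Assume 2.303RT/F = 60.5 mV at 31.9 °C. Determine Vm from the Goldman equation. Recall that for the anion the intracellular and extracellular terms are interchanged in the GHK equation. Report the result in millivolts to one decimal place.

-57.1 mV

Vm = 60.5 · log₁₀[(Σ P·[cation]ₒ + Σ P·[anion]ᵢ) / (Σ P·[cation]ᵢ + Σ P·[anion]ₒ)]
Numerator = 1×3.41 + 0.11×105 + 0.24×20.4 = 19.86
Denominator = 1×145 + 0.11×17.3 + 0.24×116 = 174.7
Vm = 60.5 · log₁₀(0.11363) = 60.5 × (-0.9445) = -57.14 mV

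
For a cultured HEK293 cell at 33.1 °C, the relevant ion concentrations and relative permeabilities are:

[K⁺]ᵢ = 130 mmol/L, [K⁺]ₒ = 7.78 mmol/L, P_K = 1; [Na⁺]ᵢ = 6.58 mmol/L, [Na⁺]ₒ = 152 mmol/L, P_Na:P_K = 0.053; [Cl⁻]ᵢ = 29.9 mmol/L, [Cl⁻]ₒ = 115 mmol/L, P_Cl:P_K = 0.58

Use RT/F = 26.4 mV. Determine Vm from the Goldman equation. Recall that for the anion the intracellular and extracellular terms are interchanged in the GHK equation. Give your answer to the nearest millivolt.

Vm = 26.4 · ln[(Σ P·[cation]ₒ + Σ P·[anion]ᵢ) / (Σ P·[cation]ᵢ + Σ P·[anion]ₒ)]
Numerator = 1×7.78 + 0.053×152 + 0.58×29.9 = 33.18
Denominator = 1×130 + 0.053×6.58 + 0.58×115 = 197
Vm = 26.4 · ln(0.16837) = 26.4 × (-1.7816) = -47.03 mV

-47 mV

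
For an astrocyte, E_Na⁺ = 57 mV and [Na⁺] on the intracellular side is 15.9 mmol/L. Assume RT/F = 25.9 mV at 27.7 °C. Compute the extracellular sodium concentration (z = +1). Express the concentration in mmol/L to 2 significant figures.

140 mmol/L

Nernst: E = (25.9/1) · ln([out]/[in]), so ln([out]/[in]) = 57.0 × 1 / 25.9 = 2.2008.
[out]/[in] = e^(2.2008) = 9.032.
[out] = 9.032 × 15.9 = 143.6 mmol/L.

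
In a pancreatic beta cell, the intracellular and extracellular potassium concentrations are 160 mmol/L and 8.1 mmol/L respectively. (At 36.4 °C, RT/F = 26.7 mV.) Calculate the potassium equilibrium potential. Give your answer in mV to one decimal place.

E = (26.7/z) · ln([K⁺]_out/[K⁺]_in) with z = +1.
= (26.7/1) · ln(8.1/160) = 26.70 · ln(0.05062)
= 26.70 · (-2.9833) = -79.65 mV

-79.7 mV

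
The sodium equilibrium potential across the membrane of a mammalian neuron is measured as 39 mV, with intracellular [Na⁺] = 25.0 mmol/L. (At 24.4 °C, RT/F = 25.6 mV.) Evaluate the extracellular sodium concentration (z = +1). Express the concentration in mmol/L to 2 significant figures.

110 mmol/L

Nernst: E = (25.6/1) · ln([out]/[in]), so ln([out]/[in]) = 39.0 × 1 / 25.6 = 1.5234.
[out]/[in] = e^(1.5234) = 4.588.
[out] = 4.588 × 25.0 = 114.7 mmol/L.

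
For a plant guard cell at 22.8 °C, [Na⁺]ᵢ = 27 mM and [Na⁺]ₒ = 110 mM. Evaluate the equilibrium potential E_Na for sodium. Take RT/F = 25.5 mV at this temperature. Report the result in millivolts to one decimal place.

E = (25.5/z) · ln([Na⁺]_out/[Na⁺]_in) with z = +1.
= (25.5/1) · ln(110/27) = 25.50 · ln(4.074)
= 25.50 · (1.4046) = 35.82 mV

35.8 mV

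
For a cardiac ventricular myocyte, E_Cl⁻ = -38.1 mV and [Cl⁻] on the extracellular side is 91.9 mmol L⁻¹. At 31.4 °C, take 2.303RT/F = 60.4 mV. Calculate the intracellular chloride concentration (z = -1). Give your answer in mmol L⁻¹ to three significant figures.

21.5 mmol L⁻¹

Nernst: E = (60.4/-1) · log₁₀([out]/[in]), so log₁₀([out]/[in]) = -38.1 × -1 / 60.4 = 0.6308.
[out]/[in] = 10^(0.6308) = 4.274.
[in] = 91.9 / 4.274 = 21.5 mmol L⁻¹.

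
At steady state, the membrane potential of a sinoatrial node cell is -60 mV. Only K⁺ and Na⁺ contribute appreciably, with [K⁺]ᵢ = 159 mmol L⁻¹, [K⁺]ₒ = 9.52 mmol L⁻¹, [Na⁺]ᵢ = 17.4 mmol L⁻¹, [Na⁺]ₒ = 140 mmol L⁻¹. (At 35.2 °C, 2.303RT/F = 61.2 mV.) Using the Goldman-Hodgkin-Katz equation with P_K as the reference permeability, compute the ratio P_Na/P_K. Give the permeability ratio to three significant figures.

Let α = P_Na/P_K. GHK: Vm = 61.2·log₁₀[(Kₒ + α·Naₒ)/(Kᵢ + α·Naᵢ)].
10^(Vm/61.2) = 10^(-60.0/61.2) = 0.10462
So 0.10462·(Kᵢ + α·Naᵢ) = Kₒ + α·Naₒ → α = (0.10462·159.0 − 9.52) / (140.0 − 0.10462·17.4)
α = (16.63 − 9.52) / (140.0 − 1.82) = 7.114/138.2 = 0.05149

0.0515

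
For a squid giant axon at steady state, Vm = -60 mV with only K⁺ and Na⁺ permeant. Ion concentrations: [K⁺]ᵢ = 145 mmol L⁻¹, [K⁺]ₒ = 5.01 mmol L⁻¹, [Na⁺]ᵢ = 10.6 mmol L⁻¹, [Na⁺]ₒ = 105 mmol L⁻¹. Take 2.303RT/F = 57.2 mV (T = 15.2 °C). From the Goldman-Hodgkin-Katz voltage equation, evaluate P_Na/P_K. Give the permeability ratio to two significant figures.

0.076

Let α = P_Na/P_K. GHK: Vm = 57.2·log₁₀[(Kₒ + α·Naₒ)/(Kᵢ + α·Naᵢ)].
10^(Vm/57.2) = 10^(-60.0/57.2) = 0.089341
So 0.089341·(Kᵢ + α·Naᵢ) = Kₒ + α·Naₒ → α = (0.089341·145.0 − 5.01) / (105.0 − 0.089341·10.6)
α = (12.95 − 5.01) / (105.0 − 0.947) = 7.944/104.1 = 0.07635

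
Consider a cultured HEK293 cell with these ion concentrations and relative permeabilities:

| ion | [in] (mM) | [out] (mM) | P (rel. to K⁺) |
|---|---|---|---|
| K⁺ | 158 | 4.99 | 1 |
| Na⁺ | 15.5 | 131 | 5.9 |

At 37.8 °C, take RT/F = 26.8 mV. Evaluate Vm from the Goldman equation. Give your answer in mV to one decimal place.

30.5 mV

Vm = 26.8 · ln[(Σ P·[cation]ₒ + Σ P·[anion]ᵢ) / (Σ P·[cation]ᵢ + Σ P·[anion]ₒ)]
Numerator = 1×4.99 + 5.9×131 = 777.9
Denominator = 1×158 + 5.9×15.5 = 249.4
Vm = 26.8 · ln(3.1184) = 26.8 × (1.1373) = 30.48 mV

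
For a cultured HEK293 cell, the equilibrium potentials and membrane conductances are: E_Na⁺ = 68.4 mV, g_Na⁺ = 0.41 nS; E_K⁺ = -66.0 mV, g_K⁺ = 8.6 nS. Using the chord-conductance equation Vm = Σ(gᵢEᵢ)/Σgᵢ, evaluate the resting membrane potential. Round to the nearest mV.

-60 mV

Σ gᵢEᵢ = 0.41·(68.4) + 8.6·(-66.0) = -539.56
Σ gᵢ = 0.41 + 8.6 = 9.01
Vm = -539.56 / 9.01 = -59.88 mV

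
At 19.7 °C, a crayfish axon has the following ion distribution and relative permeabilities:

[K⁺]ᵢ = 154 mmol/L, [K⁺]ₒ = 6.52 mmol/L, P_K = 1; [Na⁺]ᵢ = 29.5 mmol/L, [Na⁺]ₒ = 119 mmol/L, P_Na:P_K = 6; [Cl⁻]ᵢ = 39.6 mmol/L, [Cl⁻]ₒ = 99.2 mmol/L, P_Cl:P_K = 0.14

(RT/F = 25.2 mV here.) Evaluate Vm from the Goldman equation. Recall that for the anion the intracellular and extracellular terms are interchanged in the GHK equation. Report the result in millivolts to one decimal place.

Vm = 25.2 · ln[(Σ P·[cation]ₒ + Σ P·[anion]ᵢ) / (Σ P·[cation]ᵢ + Σ P·[anion]ₒ)]
Numerator = 1×6.52 + 6×119 + 0.14×39.6 = 726.1
Denominator = 1×154 + 6×29.5 + 0.14×99.2 = 344.9
Vm = 25.2 · ln(2.1052) = 25.2 × (0.7444) = 18.76 mV

18.8 mV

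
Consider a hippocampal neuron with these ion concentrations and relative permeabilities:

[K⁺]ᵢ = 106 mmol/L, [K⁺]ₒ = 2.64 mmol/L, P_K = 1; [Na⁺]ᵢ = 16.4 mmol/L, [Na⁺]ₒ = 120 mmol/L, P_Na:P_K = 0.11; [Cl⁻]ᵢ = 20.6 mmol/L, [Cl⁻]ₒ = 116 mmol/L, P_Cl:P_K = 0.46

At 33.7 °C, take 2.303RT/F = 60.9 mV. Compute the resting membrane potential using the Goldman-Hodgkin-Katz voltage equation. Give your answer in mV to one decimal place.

-49.0 mV

Vm = 60.9 · log₁₀[(Σ P·[cation]ₒ + Σ P·[anion]ᵢ) / (Σ P·[cation]ᵢ + Σ P·[anion]ₒ)]
Numerator = 1×2.64 + 0.11×120 + 0.46×20.6 = 25.32
Denominator = 1×106 + 0.11×16.4 + 0.46×116 = 161.2
Vm = 60.9 · log₁₀(0.15708) = 60.9 × (-0.8039) = -48.96 mV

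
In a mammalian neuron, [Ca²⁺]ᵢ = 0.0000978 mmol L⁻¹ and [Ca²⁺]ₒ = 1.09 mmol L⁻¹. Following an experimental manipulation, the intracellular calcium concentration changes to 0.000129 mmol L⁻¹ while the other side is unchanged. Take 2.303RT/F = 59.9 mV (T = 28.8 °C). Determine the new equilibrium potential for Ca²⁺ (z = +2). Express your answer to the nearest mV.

118 mV

After the shift: [Ca²⁺]_out = 1.09, [Ca²⁺]_in = 0.000129 mmol L⁻¹.
E_new = (59.9/2)·log₁₀(1.09/0.000129) = 29.95 · (3.9268) = 117.61 mV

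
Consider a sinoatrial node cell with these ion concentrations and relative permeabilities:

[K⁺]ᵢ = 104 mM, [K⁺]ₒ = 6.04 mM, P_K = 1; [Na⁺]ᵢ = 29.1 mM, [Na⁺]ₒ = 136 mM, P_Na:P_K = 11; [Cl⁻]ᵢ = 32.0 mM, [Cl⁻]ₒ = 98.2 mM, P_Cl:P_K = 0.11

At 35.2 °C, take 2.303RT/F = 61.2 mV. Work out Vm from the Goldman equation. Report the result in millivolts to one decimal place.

33.0 mV

Vm = 61.2 · log₁₀[(Σ P·[cation]ₒ + Σ P·[anion]ᵢ) / (Σ P·[cation]ᵢ + Σ P·[anion]ₒ)]
Numerator = 1×6.04 + 11×136 + 0.11×32.0 = 1506
Denominator = 1×104 + 11×29.1 + 0.11×98.2 = 434.9
Vm = 61.2 · log₁₀(3.4618) = 61.2 × (0.5393) = 33.01 mV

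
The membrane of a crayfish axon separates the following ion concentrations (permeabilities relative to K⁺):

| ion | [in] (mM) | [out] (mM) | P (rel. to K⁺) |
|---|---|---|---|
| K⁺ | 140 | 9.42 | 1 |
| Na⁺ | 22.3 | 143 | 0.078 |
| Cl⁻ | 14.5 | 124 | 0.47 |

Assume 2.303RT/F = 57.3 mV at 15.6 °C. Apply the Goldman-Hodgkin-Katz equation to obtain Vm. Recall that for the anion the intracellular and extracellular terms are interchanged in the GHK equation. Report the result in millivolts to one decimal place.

Vm = 57.3 · log₁₀[(Σ P·[cation]ₒ + Σ P·[anion]ᵢ) / (Σ P·[cation]ᵢ + Σ P·[anion]ₒ)]
Numerator = 1×9.42 + 0.078×143 + 0.47×14.5 = 27.39
Denominator = 1×140 + 0.078×22.3 + 0.47×124 = 200
Vm = 57.3 · log₁₀(0.13693) = 57.3 × (-0.8635) = -49.48 mV

-49.5 mV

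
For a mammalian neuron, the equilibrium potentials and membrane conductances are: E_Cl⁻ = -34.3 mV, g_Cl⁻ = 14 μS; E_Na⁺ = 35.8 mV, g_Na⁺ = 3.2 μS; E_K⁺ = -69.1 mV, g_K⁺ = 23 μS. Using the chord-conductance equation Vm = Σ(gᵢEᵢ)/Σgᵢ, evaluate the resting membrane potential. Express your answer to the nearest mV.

Σ gᵢEᵢ = 14·(-34.3) + 3.2·(35.8) + 23·(-69.1) = -1954.94
Σ gᵢ = 14 + 3.2 + 23 = 40.2
Vm = -1954.94 / 40.2 = -48.63 mV

-49 mV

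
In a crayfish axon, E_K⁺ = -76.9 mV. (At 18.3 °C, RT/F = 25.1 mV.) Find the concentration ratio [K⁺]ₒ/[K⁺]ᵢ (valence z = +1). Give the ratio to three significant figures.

0.0467

ln([out]/[in]) = E·z/(25.1) = -76.9 × 1 / 25.1 = -3.0637
[out]/[in] = e^(-3.0637) = 0.04671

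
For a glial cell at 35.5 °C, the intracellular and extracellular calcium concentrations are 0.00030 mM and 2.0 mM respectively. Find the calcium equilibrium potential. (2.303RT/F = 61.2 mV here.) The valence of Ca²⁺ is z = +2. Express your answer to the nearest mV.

117 mV

E = (61.2/z) · log₁₀([Ca²⁺]_out/[Ca²⁺]_in) with z = +2.
= (61.2/2) · log₁₀(2.0/0.00030) = 30.60 · log₁₀(6667)
= 30.60 · (3.8239) = 117.01 mV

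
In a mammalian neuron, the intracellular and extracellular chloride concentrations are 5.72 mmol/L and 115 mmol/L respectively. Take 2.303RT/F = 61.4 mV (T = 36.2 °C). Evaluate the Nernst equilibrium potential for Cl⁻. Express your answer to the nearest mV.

E = (61.4/z) · log₁₀([Cl⁻]_out/[Cl⁻]_in) with z = -1.
For an anion, dividing by z = -1 reverses the sign.
= (61.4/-1) · log₁₀(115/5.72) = -61.40 · log₁₀(20.1)
= -61.40 · (1.3033) = -80.02 mV

-80 mV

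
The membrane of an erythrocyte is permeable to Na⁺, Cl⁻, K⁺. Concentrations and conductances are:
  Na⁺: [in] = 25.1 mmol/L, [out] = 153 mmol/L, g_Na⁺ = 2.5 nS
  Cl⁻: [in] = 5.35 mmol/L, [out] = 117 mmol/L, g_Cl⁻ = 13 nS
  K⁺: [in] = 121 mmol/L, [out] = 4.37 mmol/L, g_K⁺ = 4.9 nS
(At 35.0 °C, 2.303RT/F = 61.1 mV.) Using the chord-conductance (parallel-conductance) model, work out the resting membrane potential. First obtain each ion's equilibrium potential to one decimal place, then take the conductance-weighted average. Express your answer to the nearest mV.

E_Na⁺ = (61.1/1)·log₁₀(153/25.1) = 48.0 mV
E_Cl⁻ = (61.1/-1)·log₁₀(117/5.35) = -81.9 mV
E_K⁺ = (61.1/1)·log₁₀(4.37/121) = -88.1 mV
Vm = (Σ gᵢEᵢ)/(Σ gᵢ) = (2.5·48.0 + 13·-81.9 + 4.9·-88.1) / (2.5 + 13 + 4.9)
= -1376.39 / 20.4 = -67.47 mV

-67 mV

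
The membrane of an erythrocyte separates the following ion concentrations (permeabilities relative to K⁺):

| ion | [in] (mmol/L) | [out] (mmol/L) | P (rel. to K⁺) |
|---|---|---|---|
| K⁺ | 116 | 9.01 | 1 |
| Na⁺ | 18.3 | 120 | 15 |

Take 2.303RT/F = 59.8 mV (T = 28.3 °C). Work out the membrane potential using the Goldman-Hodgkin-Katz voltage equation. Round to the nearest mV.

Vm = 59.8 · log₁₀[(Σ P·[cation]ₒ + Σ P·[anion]ᵢ) / (Σ P·[cation]ᵢ + Σ P·[anion]ₒ)]
Numerator = 1×9.01 + 15×120 = 1809
Denominator = 1×116 + 15×18.3 = 390.5
Vm = 59.8 · log₁₀(4.6325) = 59.8 × (0.6658) = 39.82 mV

40 mV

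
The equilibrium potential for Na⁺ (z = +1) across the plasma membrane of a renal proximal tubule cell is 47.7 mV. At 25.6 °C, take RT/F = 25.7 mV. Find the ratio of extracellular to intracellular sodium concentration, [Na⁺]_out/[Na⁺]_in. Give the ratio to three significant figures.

6.40

ln([out]/[in]) = E·z/(25.7) = 47.7 × 1 / 25.7 = 1.8560
[out]/[in] = e^(1.8560) = 6.398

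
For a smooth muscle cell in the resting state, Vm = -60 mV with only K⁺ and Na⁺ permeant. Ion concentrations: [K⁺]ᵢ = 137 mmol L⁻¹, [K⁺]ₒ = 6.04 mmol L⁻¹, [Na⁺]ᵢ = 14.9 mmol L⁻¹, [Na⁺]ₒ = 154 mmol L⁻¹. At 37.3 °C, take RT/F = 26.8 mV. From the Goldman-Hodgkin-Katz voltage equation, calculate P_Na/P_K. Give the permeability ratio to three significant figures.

0.0562

Let α = P_Na/P_K. GHK: Vm = 26.8·ln[(Kₒ + α·Naₒ)/(Kᵢ + α·Naᵢ)].
e^(Vm/26.8) = e^(-60.0/26.8) = 0.10659
So 0.10659·(Kᵢ + α·Naᵢ) = Kₒ + α·Naₒ → α = (0.10659·137.0 − 6.04) / (154.0 − 0.10659·14.9)
α = (14.6 − 6.04) / (154.0 − 1.588) = 8.562/152.4 = 0.05618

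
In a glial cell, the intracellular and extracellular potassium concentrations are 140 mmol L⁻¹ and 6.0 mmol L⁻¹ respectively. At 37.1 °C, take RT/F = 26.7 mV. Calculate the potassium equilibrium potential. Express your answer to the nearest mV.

E = (26.7/z) · ln([K⁺]_out/[K⁺]_in) with z = +1.
= (26.7/1) · ln(6.0/140) = 26.70 · ln(0.04286)
= 26.70 · (-3.1499) = -84.10 mV

-84 mV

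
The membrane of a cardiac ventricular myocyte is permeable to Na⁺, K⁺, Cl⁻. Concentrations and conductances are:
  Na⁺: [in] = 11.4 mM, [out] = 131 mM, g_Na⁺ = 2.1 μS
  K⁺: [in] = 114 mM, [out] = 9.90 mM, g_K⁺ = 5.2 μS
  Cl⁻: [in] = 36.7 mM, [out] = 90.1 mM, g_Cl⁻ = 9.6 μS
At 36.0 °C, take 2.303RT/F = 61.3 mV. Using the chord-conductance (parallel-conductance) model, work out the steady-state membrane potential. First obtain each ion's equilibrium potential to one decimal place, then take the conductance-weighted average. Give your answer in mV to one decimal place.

-25.5 mV

E_Na⁺ = (61.3/1)·log₁₀(131/11.4) = 65.0 mV
E_K⁺ = (61.3/1)·log₁₀(9.90/114) = -65.1 mV
E_Cl⁻ = (61.3/-1)·log₁₀(90.1/36.7) = -23.9 mV
Vm = (Σ gᵢEᵢ)/(Σ gᵢ) = (2.1·65.0 + 5.2·-65.1 + 9.6·-23.9) / (2.1 + 5.2 + 9.6)
= -431.46 / 16.9 = -25.53 mV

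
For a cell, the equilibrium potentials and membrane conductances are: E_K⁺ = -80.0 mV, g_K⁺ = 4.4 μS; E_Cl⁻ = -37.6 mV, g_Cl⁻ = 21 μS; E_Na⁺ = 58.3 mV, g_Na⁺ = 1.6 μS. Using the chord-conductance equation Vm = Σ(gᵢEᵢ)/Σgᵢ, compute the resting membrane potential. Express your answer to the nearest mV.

-39 mV

Σ gᵢEᵢ = 4.4·(-80.0) + 21·(-37.6) + 1.6·(58.3) = -1048.32
Σ gᵢ = 4.4 + 21 + 1.6 = 27
Vm = -1048.32 / 27 = -38.83 mV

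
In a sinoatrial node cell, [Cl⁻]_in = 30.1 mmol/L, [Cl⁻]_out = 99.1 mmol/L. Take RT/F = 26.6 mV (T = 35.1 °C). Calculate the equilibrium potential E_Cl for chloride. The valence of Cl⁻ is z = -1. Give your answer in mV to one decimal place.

-31.7 mV

E = (26.6/z) · ln([Cl⁻]_out/[Cl⁻]_in) with z = -1.
For an anion, dividing by z = -1 reverses the sign.
= (26.6/-1) · ln(99.1/30.1) = -26.60 · ln(3.292)
= -26.60 · (1.1916) = -31.70 mV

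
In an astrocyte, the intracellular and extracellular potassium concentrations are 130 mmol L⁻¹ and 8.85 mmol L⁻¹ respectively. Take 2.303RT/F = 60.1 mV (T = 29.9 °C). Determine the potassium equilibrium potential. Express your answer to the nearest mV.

E = (60.1/z) · log₁₀([K⁺]_out/[K⁺]_in) with z = +1.
= (60.1/1) · log₁₀(8.85/130) = 60.10 · log₁₀(0.06808)
= 60.10 · (-1.1670) = -70.14 mV

-70 mV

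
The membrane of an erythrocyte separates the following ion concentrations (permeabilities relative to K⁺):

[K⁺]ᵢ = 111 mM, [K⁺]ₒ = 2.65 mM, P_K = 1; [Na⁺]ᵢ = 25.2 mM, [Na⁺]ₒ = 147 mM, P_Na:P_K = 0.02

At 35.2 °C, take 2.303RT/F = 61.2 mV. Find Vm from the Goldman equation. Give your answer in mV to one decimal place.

Vm = 61.2 · log₁₀[(Σ P·[cation]ₒ + Σ P·[anion]ᵢ) / (Σ P·[cation]ᵢ + Σ P·[anion]ₒ)]
Numerator = 1×2.65 + 0.02×147 = 5.59
Denominator = 1×111 + 0.02×25.2 = 111.5
Vm = 61.2 · log₁₀(0.050133) = 61.2 × (-1.2999) = -79.55 mV

-79.6 mV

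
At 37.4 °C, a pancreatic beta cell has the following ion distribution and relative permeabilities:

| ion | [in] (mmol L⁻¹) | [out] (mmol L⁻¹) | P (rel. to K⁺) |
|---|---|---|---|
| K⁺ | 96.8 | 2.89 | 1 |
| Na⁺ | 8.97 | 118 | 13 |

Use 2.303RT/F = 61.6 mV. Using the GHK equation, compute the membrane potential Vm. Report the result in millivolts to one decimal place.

Vm = 61.6 · log₁₀[(Σ P·[cation]ₒ + Σ P·[anion]ᵢ) / (Σ P·[cation]ᵢ + Σ P·[anion]ₒ)]
Numerator = 1×2.89 + 13×118 = 1537
Denominator = 1×96.8 + 13×8.97 = 213.4
Vm = 61.6 · log₁₀(7.2016) = 61.6 × (0.8574) = 52.82 mV

52.8 mV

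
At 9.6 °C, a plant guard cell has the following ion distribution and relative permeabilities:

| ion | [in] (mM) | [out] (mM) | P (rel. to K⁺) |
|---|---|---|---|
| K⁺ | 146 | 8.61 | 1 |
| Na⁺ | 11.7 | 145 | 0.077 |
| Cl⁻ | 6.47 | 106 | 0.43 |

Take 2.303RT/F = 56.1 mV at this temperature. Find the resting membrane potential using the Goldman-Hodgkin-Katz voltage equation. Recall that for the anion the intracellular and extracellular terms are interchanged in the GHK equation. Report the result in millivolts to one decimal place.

Vm = 56.1 · log₁₀[(Σ P·[cation]ₒ + Σ P·[anion]ᵢ) / (Σ P·[cation]ᵢ + Σ P·[anion]ₒ)]
Numerator = 1×8.61 + 0.077×145 + 0.43×6.47 = 22.56
Denominator = 1×146 + 0.077×11.7 + 0.43×106 = 192.5
Vm = 56.1 · log₁₀(0.11719) = 56.1 × (-0.9311) = -52.23 mV

-52.2 mV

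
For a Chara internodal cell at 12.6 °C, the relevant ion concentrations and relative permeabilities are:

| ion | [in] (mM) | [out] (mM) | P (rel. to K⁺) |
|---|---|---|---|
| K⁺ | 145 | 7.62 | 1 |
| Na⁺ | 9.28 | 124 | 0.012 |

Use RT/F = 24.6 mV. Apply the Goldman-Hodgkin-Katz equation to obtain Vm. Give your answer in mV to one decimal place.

Vm = 24.6 · ln[(Σ P·[cation]ₒ + Σ P·[anion]ᵢ) / (Σ P·[cation]ᵢ + Σ P·[anion]ₒ)]
Numerator = 1×7.62 + 0.012×124 = 9.108
Denominator = 1×145 + 0.012×9.28 = 145.1
Vm = 24.6 · ln(0.062766) = 24.6 × (-2.7683) = -68.10 mV

-68.1 mV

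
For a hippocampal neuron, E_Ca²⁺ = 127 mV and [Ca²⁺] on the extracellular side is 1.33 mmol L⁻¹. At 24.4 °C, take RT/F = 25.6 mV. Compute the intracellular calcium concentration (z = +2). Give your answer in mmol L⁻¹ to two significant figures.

Nernst: E = (25.6/2) · ln([out]/[in]), so ln([out]/[in]) = 127.0 × 2 / 25.6 = 9.9219.
[out]/[in] = e^(9.9219) = 2.037e+04.
[in] = 1.33 / 2.037e+04 = 6.529e-05 mmol L⁻¹.

0.000065 mmol L⁻¹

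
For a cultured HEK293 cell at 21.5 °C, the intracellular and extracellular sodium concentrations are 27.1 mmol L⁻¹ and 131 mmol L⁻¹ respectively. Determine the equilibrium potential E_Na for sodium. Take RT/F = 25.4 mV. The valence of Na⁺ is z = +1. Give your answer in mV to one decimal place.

40.0 mV

E = (25.4/z) · ln([Na⁺]_out/[Na⁺]_in) with z = +1.
= (25.4/1) · ln(131/27.1) = 25.40 · ln(4.834)
= 25.40 · (1.5757) = 40.02 mV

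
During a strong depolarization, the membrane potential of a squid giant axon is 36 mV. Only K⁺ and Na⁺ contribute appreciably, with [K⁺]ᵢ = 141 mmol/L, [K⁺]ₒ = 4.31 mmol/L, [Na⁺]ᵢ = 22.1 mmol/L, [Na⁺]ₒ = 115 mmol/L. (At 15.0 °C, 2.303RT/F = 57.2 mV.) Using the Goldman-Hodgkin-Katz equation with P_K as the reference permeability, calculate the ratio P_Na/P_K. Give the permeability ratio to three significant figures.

Let α = P_Na/P_K. GHK: Vm = 57.2·log₁₀[(Kₒ + α·Naₒ)/(Kᵢ + α·Naᵢ)].
10^(Vm/57.2) = 10^(36.0/57.2) = 4.2596
So 4.2596·(Kᵢ + α·Naᵢ) = Kₒ + α·Naₒ → α = (4.2596·141.0 − 4.31) / (115.0 − 4.2596·22.1)
α = (600.6 − 4.31) / (115.0 − 94.14) = 596.3/20.86 = 28.58

28.6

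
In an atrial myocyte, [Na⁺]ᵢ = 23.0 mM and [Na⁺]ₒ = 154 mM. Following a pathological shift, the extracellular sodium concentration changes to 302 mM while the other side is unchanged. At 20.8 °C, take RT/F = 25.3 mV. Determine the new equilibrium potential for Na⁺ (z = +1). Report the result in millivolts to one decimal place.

65.1 mV

After the shift: [Na⁺]_out = 302, [Na⁺]_in = 23.0 mM.
E_new = (25.3/1)·ln(302/23.0) = 25.30 · (2.5749) = 65.15 mV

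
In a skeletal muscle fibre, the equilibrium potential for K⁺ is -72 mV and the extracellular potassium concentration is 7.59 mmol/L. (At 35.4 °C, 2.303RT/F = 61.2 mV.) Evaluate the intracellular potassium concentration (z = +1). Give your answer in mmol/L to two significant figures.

110 mmol/L

Nernst: E = (61.2/1) · log₁₀([out]/[in]), so log₁₀([out]/[in]) = -72.0 × 1 / 61.2 = -1.1765.
[out]/[in] = 10^(-1.1765) = 0.06661.
[in] = 7.59 / 0.06661 = 113.9 mmol/L.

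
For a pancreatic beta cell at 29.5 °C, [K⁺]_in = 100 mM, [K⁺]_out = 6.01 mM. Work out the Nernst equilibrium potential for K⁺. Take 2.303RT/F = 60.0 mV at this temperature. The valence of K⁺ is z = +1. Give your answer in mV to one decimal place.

-73.3 mV

E = (60.0/z) · log₁₀([K⁺]_out/[K⁺]_in) with z = +1.
= (60.0/1) · log₁₀(6.01/100) = 60.00 · log₁₀(0.0601)
= 60.00 · (-1.2211) = -73.27 mV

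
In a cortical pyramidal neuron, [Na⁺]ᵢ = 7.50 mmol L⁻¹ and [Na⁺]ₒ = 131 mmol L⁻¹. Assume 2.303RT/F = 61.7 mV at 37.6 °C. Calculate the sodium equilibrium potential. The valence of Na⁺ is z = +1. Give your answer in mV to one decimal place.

E = (61.7/z) · log₁₀([Na⁺]_out/[Na⁺]_in) with z = +1.
= (61.7/1) · log₁₀(131/7.50) = 61.70 · log₁₀(17.47)
= 61.70 · (1.2422) = 76.64 mV

76.6 mV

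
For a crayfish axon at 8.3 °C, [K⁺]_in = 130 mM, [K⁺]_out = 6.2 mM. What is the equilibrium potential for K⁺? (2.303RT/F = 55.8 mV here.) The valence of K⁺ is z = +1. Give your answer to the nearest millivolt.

-74 mV

E = (55.8/z) · log₁₀([K⁺]_out/[K⁺]_in) with z = +1.
= (55.8/1) · log₁₀(6.2/130) = 55.80 · log₁₀(0.04769)
= 55.80 · (-1.3216) = -73.74 mV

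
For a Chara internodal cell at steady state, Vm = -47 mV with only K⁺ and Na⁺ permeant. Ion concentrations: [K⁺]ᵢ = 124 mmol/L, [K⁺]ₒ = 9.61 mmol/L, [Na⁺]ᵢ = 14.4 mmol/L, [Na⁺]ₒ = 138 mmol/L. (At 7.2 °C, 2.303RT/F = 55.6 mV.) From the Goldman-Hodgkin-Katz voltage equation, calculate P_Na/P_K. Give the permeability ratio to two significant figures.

Let α = P_Na/P_K. GHK: Vm = 55.6·log₁₀[(Kₒ + α·Naₒ)/(Kᵢ + α·Naᵢ)].
10^(Vm/55.6) = 10^(-47.0/55.6) = 0.14278
So 0.14278·(Kᵢ + α·Naᵢ) = Kₒ + α·Naₒ → α = (0.14278·124.0 − 9.61) / (138.0 − 0.14278·14.4)
α = (17.71 − 9.61) / (138.0 − 2.056) = 8.095/135.9 = 0.05955

0.060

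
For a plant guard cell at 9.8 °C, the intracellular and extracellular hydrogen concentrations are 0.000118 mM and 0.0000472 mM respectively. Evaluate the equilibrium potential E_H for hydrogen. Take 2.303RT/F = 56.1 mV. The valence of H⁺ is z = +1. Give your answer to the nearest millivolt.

E = (56.1/z) · log₁₀([H⁺]_out/[H⁺]_in) with z = +1.
= (56.1/1) · log₁₀(0.0000472/0.000118) = 56.10 · log₁₀(0.4)
= 56.10 · (-0.3979) = -22.32 mV

-22 mV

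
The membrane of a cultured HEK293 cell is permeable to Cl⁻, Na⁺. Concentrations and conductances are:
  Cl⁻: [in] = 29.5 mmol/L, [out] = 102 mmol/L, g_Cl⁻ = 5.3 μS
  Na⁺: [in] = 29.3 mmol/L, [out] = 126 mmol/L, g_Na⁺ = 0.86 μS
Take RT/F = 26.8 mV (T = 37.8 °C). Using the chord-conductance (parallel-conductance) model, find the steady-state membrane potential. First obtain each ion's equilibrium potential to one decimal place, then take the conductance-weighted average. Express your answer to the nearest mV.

E_Cl⁻ = (26.8/-1)·ln(102/29.5) = -33.2 mV
E_Na⁺ = (26.8/1)·ln(126/29.3) = 39.1 mV
Vm = (Σ gᵢEᵢ)/(Σ gᵢ) = (5.3·-33.2 + 0.86·39.1) / (5.3 + 0.86)
= -142.33 / 6.16 = -23.11 mV

-23 mV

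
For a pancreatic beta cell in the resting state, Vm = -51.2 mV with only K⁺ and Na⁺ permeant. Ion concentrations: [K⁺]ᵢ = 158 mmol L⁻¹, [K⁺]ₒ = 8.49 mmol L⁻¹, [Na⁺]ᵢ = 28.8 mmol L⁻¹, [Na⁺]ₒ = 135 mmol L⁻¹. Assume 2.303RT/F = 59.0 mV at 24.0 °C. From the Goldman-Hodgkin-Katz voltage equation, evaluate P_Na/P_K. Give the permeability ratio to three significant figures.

0.0986

Let α = P_Na/P_K. GHK: Vm = 59.0·log₁₀[(Kₒ + α·Naₒ)/(Kᵢ + α·Naᵢ)].
10^(Vm/59.0) = 10^(-51.2/59.0) = 0.13558
So 0.13558·(Kᵢ + α·Naᵢ) = Kₒ + α·Naₒ → α = (0.13558·158.0 − 8.49) / (135.0 − 0.13558·28.8)
α = (21.42 − 8.49) / (135.0 − 3.905) = 12.93/131.1 = 0.09865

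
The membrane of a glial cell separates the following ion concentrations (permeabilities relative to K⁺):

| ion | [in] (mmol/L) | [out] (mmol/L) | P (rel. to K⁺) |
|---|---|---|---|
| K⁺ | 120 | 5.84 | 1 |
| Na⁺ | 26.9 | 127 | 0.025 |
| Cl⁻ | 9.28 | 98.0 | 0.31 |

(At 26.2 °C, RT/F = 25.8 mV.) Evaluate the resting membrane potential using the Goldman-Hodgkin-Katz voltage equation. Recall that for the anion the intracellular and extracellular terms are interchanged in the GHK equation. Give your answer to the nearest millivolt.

Vm = 25.8 · ln[(Σ P·[cation]ₒ + Σ P·[anion]ᵢ) / (Σ P·[cation]ᵢ + Σ P·[anion]ₒ)]
Numerator = 1×5.84 + 0.025×127 + 0.31×9.28 = 11.89
Denominator = 1×120 + 0.025×26.9 + 0.31×98.0 = 151.1
Vm = 25.8 · ln(0.078726) = 25.8 × (-2.5418) = -65.58 mV

-66 mV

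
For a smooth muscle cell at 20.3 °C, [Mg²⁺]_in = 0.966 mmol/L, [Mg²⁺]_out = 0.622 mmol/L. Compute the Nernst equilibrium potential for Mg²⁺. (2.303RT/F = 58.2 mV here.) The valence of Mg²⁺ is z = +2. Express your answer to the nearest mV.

E = (58.2/z) · log₁₀([Mg²⁺]_out/[Mg²⁺]_in) with z = +2.
= (58.2/2) · log₁₀(0.622/0.966) = 29.10 · log₁₀(0.6439)
= 29.10 · (-0.1912) = -5.56 mV

-6 mV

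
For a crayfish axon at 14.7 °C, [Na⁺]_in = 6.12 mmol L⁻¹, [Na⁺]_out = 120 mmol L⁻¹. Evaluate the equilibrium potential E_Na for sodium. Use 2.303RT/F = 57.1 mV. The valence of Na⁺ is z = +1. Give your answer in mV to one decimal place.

E = (57.1/z) · log₁₀([Na⁺]_out/[Na⁺]_in) with z = +1.
= (57.1/1) · log₁₀(120/6.12) = 57.10 · log₁₀(19.61)
= 57.10 · (1.2924) = 73.80 mV

73.8 mV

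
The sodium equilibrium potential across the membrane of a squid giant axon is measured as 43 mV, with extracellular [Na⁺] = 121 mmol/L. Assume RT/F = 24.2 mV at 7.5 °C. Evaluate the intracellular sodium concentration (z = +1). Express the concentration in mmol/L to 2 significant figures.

20 mmol/L

Nernst: E = (24.2/1) · ln([out]/[in]), so ln([out]/[in]) = 43.0 × 1 / 24.2 = 1.7769.
[out]/[in] = e^(1.7769) = 5.911.
[in] = 121 / 5.911 = 20.47 mmol/L.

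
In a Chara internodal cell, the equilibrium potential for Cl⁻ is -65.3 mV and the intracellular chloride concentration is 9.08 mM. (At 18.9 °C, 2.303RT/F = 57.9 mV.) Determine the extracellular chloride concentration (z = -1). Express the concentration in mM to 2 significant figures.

Nernst: E = (57.9/-1) · log₁₀([out]/[in]), so log₁₀([out]/[in]) = -65.3 × -1 / 57.9 = 1.1278.
[out]/[in] = 10^(1.1278) = 13.42.
[out] = 13.42 × 9.08 = 121.9 mM.

120 mM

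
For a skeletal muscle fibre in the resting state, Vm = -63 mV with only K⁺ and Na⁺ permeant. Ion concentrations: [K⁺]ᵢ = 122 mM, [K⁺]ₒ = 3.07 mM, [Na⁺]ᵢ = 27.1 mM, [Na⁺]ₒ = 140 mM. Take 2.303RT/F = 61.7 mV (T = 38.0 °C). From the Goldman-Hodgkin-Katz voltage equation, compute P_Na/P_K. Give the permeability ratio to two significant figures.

0.062

Let α = P_Na/P_K. GHK: Vm = 61.7·log₁₀[(Kₒ + α·Naₒ)/(Kᵢ + α·Naᵢ)].
10^(Vm/61.7) = 10^(-63.0/61.7) = 0.095264
So 0.095264·(Kᵢ + α·Naᵢ) = Kₒ + α·Naₒ → α = (0.095264·122.0 − 3.07) / (140.0 − 0.095264·27.1)
α = (11.62 − 3.07) / (140.0 − 2.582) = 8.552/137.4 = 0.06224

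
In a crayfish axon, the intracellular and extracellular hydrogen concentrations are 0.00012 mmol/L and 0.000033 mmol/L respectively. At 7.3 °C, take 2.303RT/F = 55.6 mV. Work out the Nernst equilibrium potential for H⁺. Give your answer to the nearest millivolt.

-31 mV

E = (55.6/z) · log₁₀([H⁺]_out/[H⁺]_in) with z = +1.
= (55.6/1) · log₁₀(0.000033/0.00012) = 55.60 · log₁₀(0.275)
= 55.60 · (-0.5607) = -31.17 mV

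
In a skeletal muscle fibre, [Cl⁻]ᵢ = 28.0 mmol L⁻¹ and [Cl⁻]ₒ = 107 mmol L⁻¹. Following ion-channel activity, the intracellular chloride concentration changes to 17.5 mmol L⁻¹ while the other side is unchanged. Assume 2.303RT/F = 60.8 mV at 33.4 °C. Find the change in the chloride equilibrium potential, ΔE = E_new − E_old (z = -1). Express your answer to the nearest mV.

E_old = (60.8/-1)·log₁₀(107/28.0) = -35.40 mV
E_new = (60.8/-1)·log₁₀(107/17.5) = -47.81 mV
ΔE = -47.81 − (-35.40) = -12.41 mV

-12 mV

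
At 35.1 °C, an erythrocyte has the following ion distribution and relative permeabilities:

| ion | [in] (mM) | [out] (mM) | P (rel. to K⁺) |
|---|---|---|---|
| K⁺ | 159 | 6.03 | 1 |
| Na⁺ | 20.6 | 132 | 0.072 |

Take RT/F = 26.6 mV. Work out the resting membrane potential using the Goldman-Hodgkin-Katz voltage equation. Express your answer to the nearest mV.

Vm = 26.6 · ln[(Σ P·[cation]ₒ + Σ P·[anion]ᵢ) / (Σ P·[cation]ᵢ + Σ P·[anion]ₒ)]
Numerator = 1×6.03 + 0.072×132 = 15.53
Denominator = 1×159 + 0.072×20.6 = 160.5
Vm = 26.6 · ln(0.096795) = 26.6 × (-2.3352) = -62.12 mV

-62 mV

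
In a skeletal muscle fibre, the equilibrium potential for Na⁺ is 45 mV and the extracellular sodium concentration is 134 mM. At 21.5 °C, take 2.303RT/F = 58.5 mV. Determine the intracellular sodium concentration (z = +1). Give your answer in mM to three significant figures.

22.8 mM

Nernst: E = (58.5/1) · log₁₀([out]/[in]), so log₁₀([out]/[in]) = 45.0 × 1 / 58.5 = 0.7692.
[out]/[in] = 10^(0.7692) = 5.878.
[in] = 134 / 5.878 = 22.8 mM.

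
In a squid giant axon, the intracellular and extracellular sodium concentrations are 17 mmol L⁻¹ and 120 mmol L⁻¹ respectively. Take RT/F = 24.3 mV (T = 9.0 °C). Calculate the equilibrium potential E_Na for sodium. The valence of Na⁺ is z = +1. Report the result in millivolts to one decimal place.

E = (24.3/z) · ln([Na⁺]_out/[Na⁺]_in) with z = +1.
= (24.3/1) · ln(120/17) = 24.30 · ln(7.059)
= 24.30 · (1.9543) = 47.49 mV

47.5 mV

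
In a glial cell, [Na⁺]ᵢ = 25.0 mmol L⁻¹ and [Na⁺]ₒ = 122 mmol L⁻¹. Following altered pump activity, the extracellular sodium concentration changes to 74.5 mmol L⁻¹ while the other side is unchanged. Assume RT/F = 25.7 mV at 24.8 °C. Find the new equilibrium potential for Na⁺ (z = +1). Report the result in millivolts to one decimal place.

After the shift: [Na⁺]_out = 74.5, [Na⁺]_in = 25.0 mmol L⁻¹.
E_new = (25.7/1)·ln(74.5/25.0) = 25.70 · (1.0919) = 28.06 mV

28.1 mV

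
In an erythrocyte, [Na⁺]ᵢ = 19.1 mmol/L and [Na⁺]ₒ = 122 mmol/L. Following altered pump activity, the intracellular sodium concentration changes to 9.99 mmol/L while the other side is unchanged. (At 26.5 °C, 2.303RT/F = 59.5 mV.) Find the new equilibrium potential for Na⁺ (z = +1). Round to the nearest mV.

After the shift: [Na⁺]_out = 122, [Na⁺]_in = 9.99 mmol/L.
E_new = (59.5/1)·log₁₀(122/9.99) = 59.50 · (1.0868) = 64.66 mV

65 mV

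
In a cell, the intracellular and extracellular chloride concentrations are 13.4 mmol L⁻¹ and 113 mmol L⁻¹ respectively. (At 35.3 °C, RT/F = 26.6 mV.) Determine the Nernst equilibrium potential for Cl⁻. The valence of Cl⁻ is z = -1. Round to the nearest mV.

E = (26.6/z) · ln([Cl⁻]_out/[Cl⁻]_in) with z = -1.
For an anion, dividing by z = -1 reverses the sign.
= (26.6/-1) · ln(113/13.4) = -26.60 · ln(8.433)
= -26.60 · (2.1321) = -56.71 mV

-57 mV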